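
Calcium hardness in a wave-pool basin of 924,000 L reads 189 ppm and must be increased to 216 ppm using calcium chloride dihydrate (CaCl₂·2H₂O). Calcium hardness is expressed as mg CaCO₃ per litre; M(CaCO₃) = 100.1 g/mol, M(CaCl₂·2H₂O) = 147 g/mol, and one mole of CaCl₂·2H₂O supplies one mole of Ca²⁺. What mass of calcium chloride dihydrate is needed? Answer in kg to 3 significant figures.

Hardness to add: (216 − 189) = 27 mg/L as CaCO₃ × 924,000 L = 24,950 g as CaCO₃.
Moles of Ca²⁺ (1 mol Ca²⁺ ≡ 1 mol CaCO₃): 24,950 / 100.1 g/mol = 249.2 mol.
Mass of CaCl₂·2H₂O: 249.2 × 147 = 36,640 g.

36.6 kg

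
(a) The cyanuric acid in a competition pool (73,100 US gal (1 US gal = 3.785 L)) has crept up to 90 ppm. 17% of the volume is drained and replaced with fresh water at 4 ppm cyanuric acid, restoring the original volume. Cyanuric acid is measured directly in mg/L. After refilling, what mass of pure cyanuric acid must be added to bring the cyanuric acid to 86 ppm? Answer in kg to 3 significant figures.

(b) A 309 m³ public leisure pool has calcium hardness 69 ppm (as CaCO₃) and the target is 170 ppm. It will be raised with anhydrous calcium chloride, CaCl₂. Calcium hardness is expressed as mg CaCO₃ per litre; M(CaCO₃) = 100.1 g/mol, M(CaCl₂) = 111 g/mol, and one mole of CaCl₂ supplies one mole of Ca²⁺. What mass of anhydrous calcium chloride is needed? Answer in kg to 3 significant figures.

(a) Volume: 73,100 US gal × 3.785 L/gal = 276,684 L.
(a) After draining 17% and refilling: 90 × 0.83 + 4 × 0.17 = 75.38 ppm.
(a) Deficit to target: 86 − 75.38 = 10.62 mg/L.
(a) Mass: 10.62 mg/L × 276,684 L = 2938 g cyanuric acid.

(b) Volume: 309 m³ = 309,000 L.
(b) Hardness to add: (170 − 69) = 101 mg/L as CaCO₃ × 309,000 L = 31,210 g as CaCO₃.
(b) Moles of Ca²⁺ (1 mol Ca²⁺ ≡ 1 mol CaCO₃): 31,210 / 100.1 g/mol = 311.8 mol.
(b) Mass of CaCl₂: 311.8 × 111 = 34,610 g.

(a) 2.94 kg; (b) 34.6 kg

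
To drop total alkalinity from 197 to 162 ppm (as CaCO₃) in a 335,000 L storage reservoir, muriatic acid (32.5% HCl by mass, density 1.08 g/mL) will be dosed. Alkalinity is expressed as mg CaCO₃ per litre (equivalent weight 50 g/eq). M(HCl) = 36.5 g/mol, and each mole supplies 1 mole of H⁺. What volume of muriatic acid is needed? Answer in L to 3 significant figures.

Alkalinity to neutralize: (197 − 162) = 35 mg/L as CaCO₃ × 335,000 L = 11,720 g as CaCO₃.
Equivalents of H⁺ required: 11,720 ÷ 50 g/eq = 234.5 eq = 234.5 mol HCl.
Mass of HCl: 234.5 × 36.5 = 8559 g.
Mass of 32.5% solution: 8559 / 0.325 = 26,340 g.
Volume: 26,340 g ÷ 1.08 g/mL = 24,390 mL.

24.4 L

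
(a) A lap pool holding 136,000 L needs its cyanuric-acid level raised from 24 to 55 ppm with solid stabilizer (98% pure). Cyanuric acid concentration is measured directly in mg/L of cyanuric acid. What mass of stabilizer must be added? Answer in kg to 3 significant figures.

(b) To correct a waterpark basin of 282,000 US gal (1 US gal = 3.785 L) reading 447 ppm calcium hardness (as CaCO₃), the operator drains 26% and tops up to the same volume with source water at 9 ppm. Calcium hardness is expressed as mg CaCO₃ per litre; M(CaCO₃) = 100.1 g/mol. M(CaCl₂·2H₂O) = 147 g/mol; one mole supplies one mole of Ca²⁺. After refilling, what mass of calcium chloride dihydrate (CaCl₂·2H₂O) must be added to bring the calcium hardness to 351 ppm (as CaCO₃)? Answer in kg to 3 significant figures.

(a) CYA to add: (55 − 24) = 31 mg/L × 136,000 L = 4216 g cyanuric acid.
(a) At 98% purity: 4216 / 0.98 = 4302 g product.

(b) Volume: 282,000 US gal × 3.785 L/gal = 1,067,370 L.
(b) After draining 26% and refilling: 447 × 0.74 + 9 × 0.26 = 333.12 ppm.
(b) Deficit to target: 351 − 333.12 = 17.88 mg/L.
(b) As CaCO₃: 17.88 mg/L × 1,067,370 L = 19,080 g; ÷ 100.1 = 190.7 mol Ca²⁺.
(b) Mass: 190.7 × 147 = 28,030 g.

(a) 4.30 kg; (b) 28.0 kg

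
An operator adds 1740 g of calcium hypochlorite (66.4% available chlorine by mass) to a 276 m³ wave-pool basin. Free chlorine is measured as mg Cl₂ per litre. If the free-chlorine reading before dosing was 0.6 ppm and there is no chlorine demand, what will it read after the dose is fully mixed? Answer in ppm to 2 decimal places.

4.79 ppm

Volume: 276 m³ = 276,000 L.
Available chlorine delivered: 1740 g × 0.664 = 1155 g as Cl₂.
Concentration rise: 1155 g / 276,000 L = 4.186 mg/L = 4.19 ppm.
Final FC: 0.6 + 4.19 = 4.79 ppm.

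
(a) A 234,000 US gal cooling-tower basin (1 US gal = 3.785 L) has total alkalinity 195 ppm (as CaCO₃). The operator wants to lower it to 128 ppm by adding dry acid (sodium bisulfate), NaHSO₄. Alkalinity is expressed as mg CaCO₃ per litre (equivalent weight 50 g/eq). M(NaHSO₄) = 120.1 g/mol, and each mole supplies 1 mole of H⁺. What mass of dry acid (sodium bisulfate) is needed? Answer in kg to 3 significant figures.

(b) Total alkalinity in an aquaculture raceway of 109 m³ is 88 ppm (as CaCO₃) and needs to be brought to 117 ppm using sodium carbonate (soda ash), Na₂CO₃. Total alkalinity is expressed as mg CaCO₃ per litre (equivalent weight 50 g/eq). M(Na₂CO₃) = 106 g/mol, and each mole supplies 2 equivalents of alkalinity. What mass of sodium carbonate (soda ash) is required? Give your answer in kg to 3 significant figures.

(a) Volume: 234,000 US gal × 3.785 L/gal = 885,690 L.
(a) Alkalinity to neutralize: (195 − 128) = 67 mg/L as CaCO₃ × 885,690 L = 59,340 g as CaCO₃.
(a) Equivalents of H⁺ required: 59,340 ÷ 50 g/eq = 1187 eq = 1187 mol NaHSO₄.
(a) Mass of NaHSO₄: 1187 × 120.1 = 142,500 g.

(b) Volume: 109 m³ = 109,000 L.
(b) Alkalinity to add: (117 − 88) = 29 mg/L as CaCO₃ × 109,000 L = 3161 g as CaCO₃.
(b) Equivalents: 3161 g ÷ 50 g/eq = 63.22 eq.
(b) Each mole of Na₂CO₃ supplies 2 eq, so 63.22 / 2 = 31.61 mol.
(b) Mass: 31.61 mol × 106 g/mol = 3351 g.

(a) 143 kg; (b) 3.35 kg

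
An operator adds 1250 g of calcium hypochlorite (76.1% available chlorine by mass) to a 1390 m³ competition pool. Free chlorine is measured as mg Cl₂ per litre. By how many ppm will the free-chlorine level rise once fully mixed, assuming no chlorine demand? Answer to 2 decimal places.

Volume: 1390 m³ = 1,390,000 L.
Available chlorine delivered: 1250 g × 0.761 = 951.2 g as Cl₂.
Concentration rise: 951.2 g / 1,390,000 L = 0.6844 mg/L = 0.68 ppm.

0.68 ppm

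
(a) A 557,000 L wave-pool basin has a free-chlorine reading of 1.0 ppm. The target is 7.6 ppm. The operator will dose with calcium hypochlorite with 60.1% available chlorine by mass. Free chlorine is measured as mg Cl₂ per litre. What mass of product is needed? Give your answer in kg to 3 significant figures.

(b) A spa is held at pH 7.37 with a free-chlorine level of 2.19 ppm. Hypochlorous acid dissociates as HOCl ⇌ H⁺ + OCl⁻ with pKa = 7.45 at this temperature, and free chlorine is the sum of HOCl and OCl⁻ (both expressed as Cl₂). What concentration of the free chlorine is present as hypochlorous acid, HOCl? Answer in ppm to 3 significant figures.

(a) Chlorine deficit: 7.6 − 1.0 = 6.6 ppm = 6.6 mg/L as Cl₂.
(a) Cl₂ equivalent needed: 6.6 mg/L × 557,000 L = 3,676,000 mg = 3676 g.
(a) Product at 60.1% available chlorine: 3676 / 0.601 = 6117 g.

(b) [OCl⁻]/[HOCl] = 10^(pH − pKa) = 10^(7.37 − 7.45) = 10^-0.08 = 0.8318.
(b) Fraction as HOCl = 1 / (1 + 0.8318) = 0.5459.
(b) HOCl = 0.5459 × 2.19 ppm = 1.196 ppm.

(a) 6.12 kg; (b) 1.20 ppm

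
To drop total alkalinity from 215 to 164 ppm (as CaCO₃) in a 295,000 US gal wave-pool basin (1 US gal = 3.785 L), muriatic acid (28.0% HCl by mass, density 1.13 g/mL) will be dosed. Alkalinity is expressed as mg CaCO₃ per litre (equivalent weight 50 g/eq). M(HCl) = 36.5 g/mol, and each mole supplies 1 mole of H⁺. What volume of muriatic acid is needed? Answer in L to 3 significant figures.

Volume: 295,000 US gal × 3.785 L/gal = 1,116,575 L.
Alkalinity to neutralize: (215 − 164) = 51 mg/L as CaCO₃ × 1,116,575 L = 56,950 g as CaCO₃.
Equivalents of H⁺ required: 56,950 ÷ 50 g/eq = 1139 eq = 1139 mol HCl.
Mass of HCl: 1139 × 36.5 = 41,570 g.
Mass of 28.0% solution: 41,570 / 0.28 = 148,500 g.
Volume: 148,500 g ÷ 1.13 g/mL = 131,400 mL.

131 L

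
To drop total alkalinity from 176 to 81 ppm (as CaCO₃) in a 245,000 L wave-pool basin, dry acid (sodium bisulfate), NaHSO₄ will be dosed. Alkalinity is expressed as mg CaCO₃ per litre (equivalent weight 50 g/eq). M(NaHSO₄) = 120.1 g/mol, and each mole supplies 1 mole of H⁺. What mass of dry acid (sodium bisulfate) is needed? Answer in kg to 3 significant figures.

Alkalinity to neutralize: (176 − 81) = 95 mg/L as CaCO₃ × 245,000 L = 23,280 g as CaCO₃.
Equivalents of H⁺ required: 23,280 ÷ 50 g/eq = 465.5 eq = 465.5 mol NaHSO₄.
Mass of NaHSO₄: 465.5 × 120.1 = 55,910 g.

55.9 kg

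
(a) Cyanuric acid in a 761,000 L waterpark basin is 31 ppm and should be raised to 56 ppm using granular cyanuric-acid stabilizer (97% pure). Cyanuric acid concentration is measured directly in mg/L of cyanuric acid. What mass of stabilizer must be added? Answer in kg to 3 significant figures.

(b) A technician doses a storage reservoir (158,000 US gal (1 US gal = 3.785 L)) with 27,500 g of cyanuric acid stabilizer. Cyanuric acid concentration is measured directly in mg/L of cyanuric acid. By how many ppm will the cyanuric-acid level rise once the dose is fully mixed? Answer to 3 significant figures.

(a) 19.6 kg; (b) 46.0 ppm

(a) CYA to add: (56 − 31) = 25 mg/L × 761,000 L = 19,020 g cyanuric acid.
(a) At 97% purity: 19,020 / 0.97 = 19,610 g product.

(b) Volume: 158,000 US gal × 3.785 L/gal = 598,030 L.
(b) Rise: 27,500 g / 598,030 L × 1000 = 45.98 mg/L.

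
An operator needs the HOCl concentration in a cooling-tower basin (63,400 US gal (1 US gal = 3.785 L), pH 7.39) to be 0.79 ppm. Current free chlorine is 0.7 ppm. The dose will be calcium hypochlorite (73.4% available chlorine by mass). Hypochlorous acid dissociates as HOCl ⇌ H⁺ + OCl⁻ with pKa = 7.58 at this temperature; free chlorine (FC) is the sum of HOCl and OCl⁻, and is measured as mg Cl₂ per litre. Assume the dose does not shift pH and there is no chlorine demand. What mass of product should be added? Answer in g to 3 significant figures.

196 g

Volume: 63,400 US gal × 3.785 L/gal = 239,969 L.
[OCl⁻]/[HOCl] = 10^(pH − pKa) = 10^(7.39 − 7.58) = 0.6457; fraction as HOCl = 1/(1 + 0.6457) = 0.6077.
Free chlorine required for 0.79 ppm HOCl: 0.79 / 0.6077 = 1.3 ppm.
FC to add: 1.3 − 0.7 = 0.6001 mg/L as Cl₂.
Cl₂ equivalent: 0.6001 mg/L × 239,969 L = 144 g.
Product at 73.4% available Cl: 144 / 0.734 = 196.2 g.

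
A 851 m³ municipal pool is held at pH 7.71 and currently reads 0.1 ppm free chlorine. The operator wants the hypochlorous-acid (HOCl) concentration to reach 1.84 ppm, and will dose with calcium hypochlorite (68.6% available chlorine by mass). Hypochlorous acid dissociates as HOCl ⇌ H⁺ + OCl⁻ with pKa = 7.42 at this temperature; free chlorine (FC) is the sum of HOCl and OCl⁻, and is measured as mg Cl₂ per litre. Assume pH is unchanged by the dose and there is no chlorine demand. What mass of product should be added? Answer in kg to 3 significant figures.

Volume: 851 m³ = 851,000 L.
[OCl⁻]/[HOCl] = 10^(pH − pKa) = 10^(7.71 − 7.42) = 1.95; fraction as HOCl = 1/(1 + 1.95) = 0.339.
Free chlorine required for 1.84 ppm HOCl: 1.84 / 0.339 = 5.428 ppm.
FC to add: 5.428 − 0.1 = 5.328 mg/L as Cl₂.
Cl₂ equivalent: 5.328 mg/L × 851,000 L = 4534 g.
Product at 68.6% available Cl: 4534 / 0.686 = 6609 g.

6.61 kg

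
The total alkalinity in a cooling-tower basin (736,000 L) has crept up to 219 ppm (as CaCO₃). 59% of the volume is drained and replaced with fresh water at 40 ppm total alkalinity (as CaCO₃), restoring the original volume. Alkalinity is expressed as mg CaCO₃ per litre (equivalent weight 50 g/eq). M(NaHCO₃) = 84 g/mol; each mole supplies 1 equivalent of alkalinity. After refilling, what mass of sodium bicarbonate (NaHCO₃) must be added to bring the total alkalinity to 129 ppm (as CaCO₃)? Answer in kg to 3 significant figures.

19.3 kg

After draining 59% and refilling: 219 × 0.41 + 40 × 0.59 = 113.39 ppm.
Deficit to target: 129 − 113.39 = 15.61 mg/L.
As CaCO₃: 15.61 mg/L × 736,000 L = 11,490 g; ÷ 50 g/eq ÷ 1 = 229.8 mol NaHCO₃.
Mass: 229.8 × 84 = 19,300 g.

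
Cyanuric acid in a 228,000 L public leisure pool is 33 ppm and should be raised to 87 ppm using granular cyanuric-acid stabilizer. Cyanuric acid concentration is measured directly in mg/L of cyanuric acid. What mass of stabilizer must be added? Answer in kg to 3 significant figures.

12.3 kg

CYA to add: (87 − 33) = 54 mg/L × 228,000 L = 12,310 g cyanuric acid.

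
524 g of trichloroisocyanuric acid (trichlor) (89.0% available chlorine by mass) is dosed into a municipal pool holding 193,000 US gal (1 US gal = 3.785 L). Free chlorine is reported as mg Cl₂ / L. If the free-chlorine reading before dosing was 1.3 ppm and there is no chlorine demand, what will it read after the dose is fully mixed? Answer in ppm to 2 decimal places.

1.94 ppm

Volume: 193,000 US gal × 3.785 L/gal = 730,505 L.
Available chlorine delivered: 524 g × 0.89 = 466.4 g as Cl₂.
Concentration rise: 466.4 g / 730,505 L = 0.6384 mg/L = 0.64 ppm.
Final FC: 1.3 + 0.64 = 1.94 ppm.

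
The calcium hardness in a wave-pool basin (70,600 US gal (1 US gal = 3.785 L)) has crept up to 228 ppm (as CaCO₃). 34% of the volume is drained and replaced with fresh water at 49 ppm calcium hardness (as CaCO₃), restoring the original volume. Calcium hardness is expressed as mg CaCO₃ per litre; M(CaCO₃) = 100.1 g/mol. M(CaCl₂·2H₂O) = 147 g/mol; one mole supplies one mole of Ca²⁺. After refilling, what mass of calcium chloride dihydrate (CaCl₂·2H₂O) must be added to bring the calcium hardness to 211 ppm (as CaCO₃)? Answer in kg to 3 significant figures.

Volume: 70,600 US gal × 3.785 L/gal = 267,221 L.
After draining 34% and refilling: 228 × 0.66 + 49 × 0.34 = 167.14 ppm.
Deficit to target: 211 − 167.14 = 43.86 mg/L.
As CaCO₃: 43.86 mg/L × 267,221 L = 11,720 g; ÷ 100.1 = 117.1 mol Ca²⁺.
Mass: 117.1 × 147 = 17,210 g.

17.2 kg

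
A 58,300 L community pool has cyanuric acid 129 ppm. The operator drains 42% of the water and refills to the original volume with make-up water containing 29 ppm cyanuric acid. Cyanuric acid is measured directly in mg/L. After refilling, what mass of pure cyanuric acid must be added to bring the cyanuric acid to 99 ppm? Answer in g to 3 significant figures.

700 g

After draining 42% and refilling: 129 × 0.58 + 29 × 0.42 = 87 ppm.
Deficit to target: 99 − 87 = 12 mg/L.
Mass: 12 mg/L × 58,300 L = 699.6 g cyanuric acid.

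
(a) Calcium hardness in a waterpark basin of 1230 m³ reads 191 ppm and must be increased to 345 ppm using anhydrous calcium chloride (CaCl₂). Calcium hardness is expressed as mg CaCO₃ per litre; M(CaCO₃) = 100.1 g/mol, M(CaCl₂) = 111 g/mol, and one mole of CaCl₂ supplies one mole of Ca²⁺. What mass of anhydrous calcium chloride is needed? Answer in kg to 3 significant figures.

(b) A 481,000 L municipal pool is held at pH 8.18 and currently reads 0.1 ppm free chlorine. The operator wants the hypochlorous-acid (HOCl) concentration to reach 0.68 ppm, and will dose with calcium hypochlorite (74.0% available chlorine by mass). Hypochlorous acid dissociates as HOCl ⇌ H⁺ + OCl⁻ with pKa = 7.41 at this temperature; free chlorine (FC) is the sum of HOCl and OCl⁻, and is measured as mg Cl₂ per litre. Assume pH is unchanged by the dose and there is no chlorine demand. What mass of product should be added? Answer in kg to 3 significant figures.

(a) 210 kg; (b) 2.98 kg

(a) Volume: 1230 m³ = 1,230,000 L.
(a) Hardness to add: (345 − 191) = 154 mg/L as CaCO₃ × 1,230,000 L = 189,400 g as CaCO₃.
(a) Moles of Ca²⁺ (1 mol Ca²⁺ ≡ 1 mol CaCO₃): 189,400 / 100.1 g/mol = 1892 mol.
(a) Mass of CaCl₂: 1892 × 111 = 210,000 g.

(b) [OCl⁻]/[HOCl] = 10^(pH − pKa) = 10^(8.18 − 7.41) = 5.888; fraction as HOCl = 1/(1 + 5.888) = 0.1452.
(b) Free chlorine required for 0.68 ppm HOCl: 0.68 / 0.1452 = 4.684 ppm.
(b) FC to add: 4.684 − 0.1 = 4.584 mg/L as Cl₂.
(b) Cl₂ equivalent: 4.584 mg/L × 481,000 L = 2205 g.
(b) Product at 74.0% available Cl: 2205 / 0.74 = 2980 g.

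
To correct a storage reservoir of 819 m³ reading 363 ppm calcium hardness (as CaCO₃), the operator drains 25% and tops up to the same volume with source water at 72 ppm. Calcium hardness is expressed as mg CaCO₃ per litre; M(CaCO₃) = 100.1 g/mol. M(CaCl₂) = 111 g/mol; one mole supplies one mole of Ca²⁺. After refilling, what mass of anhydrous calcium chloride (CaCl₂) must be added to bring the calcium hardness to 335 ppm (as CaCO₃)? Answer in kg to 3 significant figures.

40.6 kg

Volume: 819 m³ = 819,000 L.
After draining 25% and refilling: 363 × 0.75 + 72 × 0.25 = 290.25 ppm.
Deficit to target: 335 − 290.25 = 44.75 mg/L.
As CaCO₃: 44.75 mg/L × 819,000 L = 36,650 g; ÷ 100.1 = 366.1 mol Ca²⁺.
Mass: 366.1 × 111 = 40,640 g.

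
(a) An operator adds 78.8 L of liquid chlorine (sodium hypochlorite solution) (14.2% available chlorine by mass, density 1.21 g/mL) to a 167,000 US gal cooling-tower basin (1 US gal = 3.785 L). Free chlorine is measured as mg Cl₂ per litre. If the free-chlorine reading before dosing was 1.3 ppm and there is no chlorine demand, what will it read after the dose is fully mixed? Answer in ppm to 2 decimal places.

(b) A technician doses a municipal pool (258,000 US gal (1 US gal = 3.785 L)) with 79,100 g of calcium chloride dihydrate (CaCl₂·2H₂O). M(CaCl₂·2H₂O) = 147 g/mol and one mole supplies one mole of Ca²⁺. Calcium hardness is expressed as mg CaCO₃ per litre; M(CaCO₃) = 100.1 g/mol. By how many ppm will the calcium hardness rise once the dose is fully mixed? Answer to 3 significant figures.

(a) 22.72 ppm; (b) 55.2 ppm

(a) Volume: 167,000 US gal × 3.785 L/gal = 632,095 L.
(a) Mass of solution: 78.8 L × 1000 mL/L × 1.21 g/mL = 95,350 g.
(a) Available chlorine delivered: 95,350 g × 0.142 = 13,540 g as Cl₂.
(a) Concentration rise: 13,540 g / 632,095 L = 21.42 mg/L = 21.42 ppm.
(a) Final FC: 1.3 + 21.42 = 22.72 ppm.

(b) Volume: 258,000 US gal × 3.785 L/gal = 976,530 L.
(b) Moles of Ca²⁺: 79,100 g ÷ 147 g/mol = 538.1 mol.
(b) As CaCO₃: 538.1 mol × 100.1 g/mol = 53,860 g.
(b) Rise: 53,860 g / 976,530 L × 1000 = 55.16 mg/L.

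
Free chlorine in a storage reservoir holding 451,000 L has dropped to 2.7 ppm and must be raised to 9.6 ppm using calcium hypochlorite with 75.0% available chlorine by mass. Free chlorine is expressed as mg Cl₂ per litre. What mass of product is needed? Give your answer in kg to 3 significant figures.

Chlorine deficit: 9.6 − 2.7 = 6.9 ppm = 6.9 mg/L as Cl₂.
Cl₂ equivalent needed: 6.9 mg/L × 451,000 L = 3,112,000 mg = 3112 g.
Product at 75.0% available chlorine: 3112 / 0.75 = 4149 g.

4.15 kg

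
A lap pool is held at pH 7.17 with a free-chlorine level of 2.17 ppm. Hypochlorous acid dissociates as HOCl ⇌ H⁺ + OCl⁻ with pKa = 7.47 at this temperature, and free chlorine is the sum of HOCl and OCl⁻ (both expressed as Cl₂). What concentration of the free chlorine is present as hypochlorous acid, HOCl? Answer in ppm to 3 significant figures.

[OCl⁻]/[HOCl] = 10^(pH − pKa) = 10^(7.17 − 7.47) = 10^-0.30 = 0.5012.
Fraction as HOCl = 1 / (1 + 0.5012) = 0.6661.
HOCl = 0.6661 × 2.17 ppm = 1.446 ppm.

1.45 ppm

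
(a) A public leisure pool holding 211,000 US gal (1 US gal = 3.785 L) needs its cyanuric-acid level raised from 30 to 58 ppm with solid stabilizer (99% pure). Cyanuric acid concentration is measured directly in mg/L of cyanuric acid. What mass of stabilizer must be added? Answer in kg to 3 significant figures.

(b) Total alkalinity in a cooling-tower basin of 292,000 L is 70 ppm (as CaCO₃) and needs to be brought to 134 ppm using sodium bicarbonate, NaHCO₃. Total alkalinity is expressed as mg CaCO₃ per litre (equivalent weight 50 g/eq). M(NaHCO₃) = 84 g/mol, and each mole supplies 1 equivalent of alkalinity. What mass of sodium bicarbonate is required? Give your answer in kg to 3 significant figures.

(a) 22.6 kg; (b) 31.4 kg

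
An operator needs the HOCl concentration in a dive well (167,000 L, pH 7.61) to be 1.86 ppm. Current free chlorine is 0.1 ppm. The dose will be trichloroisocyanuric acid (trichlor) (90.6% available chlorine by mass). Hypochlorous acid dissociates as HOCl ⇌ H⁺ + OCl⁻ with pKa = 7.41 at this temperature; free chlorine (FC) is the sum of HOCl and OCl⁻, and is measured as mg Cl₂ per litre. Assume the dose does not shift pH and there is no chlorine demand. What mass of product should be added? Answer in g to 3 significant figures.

868 g

[OCl⁻]/[HOCl] = 10^(pH − pKa) = 10^(7.61 − 7.41) = 1.585; fraction as HOCl = 1/(1 + 1.585) = 0.3869.
Free chlorine required for 1.86 ppm HOCl: 1.86 / 0.3869 = 4.808 ppm.
FC to add: 4.808 − 0.1 = 4.708 mg/L as Cl₂.
Cl₂ equivalent: 4.708 mg/L × 167,000 L = 786.2 g.
Product at 90.6% available Cl: 786.2 / 0.906 = 867.8 g.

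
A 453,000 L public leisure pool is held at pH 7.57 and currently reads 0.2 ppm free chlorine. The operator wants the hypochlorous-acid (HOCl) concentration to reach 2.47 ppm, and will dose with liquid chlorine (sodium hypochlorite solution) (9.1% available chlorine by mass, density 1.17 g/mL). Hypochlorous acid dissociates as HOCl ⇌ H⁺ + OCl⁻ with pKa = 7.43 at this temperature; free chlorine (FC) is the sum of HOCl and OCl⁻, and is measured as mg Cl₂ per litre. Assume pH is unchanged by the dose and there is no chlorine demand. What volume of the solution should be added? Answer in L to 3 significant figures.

[OCl⁻]/[HOCl] = 10^(pH − pKa) = 10^(7.57 − 7.43) = 1.38; fraction as HOCl = 1/(1 + 1.38) = 0.4201.
Free chlorine required for 2.47 ppm HOCl: 2.47 / 0.4201 = 5.88 ppm.
FC to add: 5.88 − 0.2 = 5.68 mg/L as Cl₂.
Cl₂ equivalent: 5.68 mg/L × 453,000 L = 2573 g.
Product at 9.1% available Cl: 2573 / 0.091 = 28,270 g.
Volume: 28,270 g ÷ 1.17 g/mL = 24,160 mL.

24.2 L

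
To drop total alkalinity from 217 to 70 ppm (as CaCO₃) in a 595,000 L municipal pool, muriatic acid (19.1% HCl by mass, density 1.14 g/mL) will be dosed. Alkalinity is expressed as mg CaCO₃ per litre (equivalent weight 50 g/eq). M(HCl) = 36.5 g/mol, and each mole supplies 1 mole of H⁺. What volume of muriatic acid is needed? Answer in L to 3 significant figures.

293 L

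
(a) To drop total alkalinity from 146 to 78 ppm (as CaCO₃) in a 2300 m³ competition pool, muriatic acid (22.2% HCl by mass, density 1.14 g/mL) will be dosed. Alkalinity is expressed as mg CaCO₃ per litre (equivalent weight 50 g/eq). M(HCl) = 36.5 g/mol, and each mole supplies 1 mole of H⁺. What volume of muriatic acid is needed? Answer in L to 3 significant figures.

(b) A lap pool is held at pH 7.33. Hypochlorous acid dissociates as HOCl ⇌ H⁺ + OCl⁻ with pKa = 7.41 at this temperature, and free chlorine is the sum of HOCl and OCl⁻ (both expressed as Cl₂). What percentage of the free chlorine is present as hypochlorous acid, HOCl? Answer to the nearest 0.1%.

(a) Volume: 2300 m³ = 2,300,000 L.
(a) Alkalinity to neutralize: (146 − 78) = 68 mg/L as CaCO₃ × 2,300,000 L = 156,400 g as CaCO₃.
(a) Equivalents of H⁺ required: 156,400 ÷ 50 g/eq = 3128 eq = 3128 mol HCl.
(a) Mass of HCl: 3128 × 36.5 = 114,200 g.
(a) Mass of 22.2% solution: 114,200 / 0.222 = 514,300 g.
(a) Volume: 514,300 g ÷ 1.14 g/mL = 451,100 mL.

(b) [OCl⁻]/[HOCl] = 10^(pH − pKa) = 10^(7.33 − 7.41) = 10^-0.08 = 0.8318.
(b) Fraction as HOCl = 1 / (1 + 0.8318) = 0.5459.

(a) 451 L; (b) 54.6%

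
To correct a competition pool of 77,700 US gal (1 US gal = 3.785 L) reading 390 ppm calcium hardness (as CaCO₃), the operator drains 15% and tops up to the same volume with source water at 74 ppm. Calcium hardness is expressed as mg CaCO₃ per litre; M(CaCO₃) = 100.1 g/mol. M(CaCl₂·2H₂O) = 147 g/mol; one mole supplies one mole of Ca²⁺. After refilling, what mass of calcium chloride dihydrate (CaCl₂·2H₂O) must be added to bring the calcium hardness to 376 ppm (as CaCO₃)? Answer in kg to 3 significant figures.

14.4 kg

Volume: 77,700 US gal × 3.785 L/gal = 294,094 L.
After draining 15% and refilling: 390 × 0.85 + 74 × 0.15 = 342.6 ppm.
Deficit to target: 376 − 342.6 = 33.4 mg/L.
As CaCO₃: 33.4 mg/L × 294,094 L = 9823 g; ÷ 100.1 = 98.13 mol Ca²⁺.
Mass: 98.13 × 147 = 14,430 g.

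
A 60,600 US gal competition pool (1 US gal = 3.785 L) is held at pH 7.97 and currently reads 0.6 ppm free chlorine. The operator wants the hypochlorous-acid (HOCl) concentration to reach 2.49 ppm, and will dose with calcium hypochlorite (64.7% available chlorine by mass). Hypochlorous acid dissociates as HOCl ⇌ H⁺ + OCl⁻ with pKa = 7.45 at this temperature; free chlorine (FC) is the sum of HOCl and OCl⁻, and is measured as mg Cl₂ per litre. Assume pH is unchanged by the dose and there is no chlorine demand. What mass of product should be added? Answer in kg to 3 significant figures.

Volume: 60,600 US gal × 3.785 L/gal = 229,371 L.
[OCl⁻]/[HOCl] = 10^(pH − pKa) = 10^(7.97 − 7.45) = 3.311; fraction as HOCl = 1/(1 + 3.311) = 0.2319.
Free chlorine required for 2.49 ppm HOCl: 2.49 / 0.2319 = 10.74 ppm.
FC to add: 10.74 − 0.6 = 10.14 mg/L as Cl₂.
Cl₂ equivalent: 10.14 mg/L × 229,371 L = 2325 g.
Product at 64.7% available Cl: 2325 / 0.647 = 3593 g.

3.59 kg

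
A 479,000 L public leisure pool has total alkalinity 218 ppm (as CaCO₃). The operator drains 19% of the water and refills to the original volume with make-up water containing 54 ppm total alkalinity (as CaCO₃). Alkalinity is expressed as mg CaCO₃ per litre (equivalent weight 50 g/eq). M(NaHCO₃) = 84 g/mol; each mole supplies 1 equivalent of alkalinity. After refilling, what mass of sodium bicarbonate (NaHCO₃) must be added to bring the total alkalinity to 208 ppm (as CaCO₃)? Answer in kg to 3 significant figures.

After draining 19% and refilling: 218 × 0.81 + 54 × 0.19 = 186.84 ppm.
Deficit to target: 208 − 186.84 = 21.16 mg/L.
As CaCO₃: 21.16 mg/L × 479,000 L = 10,140 g; ÷ 50 g/eq ÷ 1 = 202.7 mol NaHCO₃.
Mass: 202.7 × 84 = 17,030 g.

17.0 kg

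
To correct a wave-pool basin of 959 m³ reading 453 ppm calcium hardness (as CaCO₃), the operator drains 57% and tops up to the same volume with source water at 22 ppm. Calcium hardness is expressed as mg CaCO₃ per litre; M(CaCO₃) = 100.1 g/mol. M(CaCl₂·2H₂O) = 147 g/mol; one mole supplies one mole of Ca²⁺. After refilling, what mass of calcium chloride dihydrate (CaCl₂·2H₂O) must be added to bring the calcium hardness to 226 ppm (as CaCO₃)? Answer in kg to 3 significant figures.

26.3 kg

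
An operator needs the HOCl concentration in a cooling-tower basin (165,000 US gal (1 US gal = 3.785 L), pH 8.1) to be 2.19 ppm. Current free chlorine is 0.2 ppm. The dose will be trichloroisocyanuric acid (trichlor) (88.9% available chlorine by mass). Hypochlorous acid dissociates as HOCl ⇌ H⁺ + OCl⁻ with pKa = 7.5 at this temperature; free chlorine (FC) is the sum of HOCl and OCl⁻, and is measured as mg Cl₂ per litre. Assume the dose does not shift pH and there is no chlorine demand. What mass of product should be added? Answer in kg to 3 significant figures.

7.52 kg

Volume: 165,000 US gal × 3.785 L/gal = 624,525 L.
[OCl⁻]/[HOCl] = 10^(pH − pKa) = 10^(8.1 − 7.5) = 3.981; fraction as HOCl = 1/(1 + 3.981) = 0.2008.
Free chlorine required for 2.19 ppm HOCl: 2.19 / 0.2008 = 10.91 ppm.
FC to add: 10.91 − 0.2 = 10.71 mg/L as Cl₂.
Cl₂ equivalent: 10.71 mg/L × 624,525 L = 6688 g.
Product at 88.9% available Cl: 6688 / 0.889 = 7523 g.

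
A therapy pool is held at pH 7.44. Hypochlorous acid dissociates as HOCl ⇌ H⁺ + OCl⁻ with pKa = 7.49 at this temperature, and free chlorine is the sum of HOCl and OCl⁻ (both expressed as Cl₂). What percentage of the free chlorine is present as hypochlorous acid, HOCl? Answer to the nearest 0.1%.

52.9%

[OCl⁻]/[HOCl] = 10^(pH − pKa) = 10^(7.44 − 7.49) = 10^-0.05 = 0.8913.
Fraction as HOCl = 1 / (1 + 0.8913) = 0.5288.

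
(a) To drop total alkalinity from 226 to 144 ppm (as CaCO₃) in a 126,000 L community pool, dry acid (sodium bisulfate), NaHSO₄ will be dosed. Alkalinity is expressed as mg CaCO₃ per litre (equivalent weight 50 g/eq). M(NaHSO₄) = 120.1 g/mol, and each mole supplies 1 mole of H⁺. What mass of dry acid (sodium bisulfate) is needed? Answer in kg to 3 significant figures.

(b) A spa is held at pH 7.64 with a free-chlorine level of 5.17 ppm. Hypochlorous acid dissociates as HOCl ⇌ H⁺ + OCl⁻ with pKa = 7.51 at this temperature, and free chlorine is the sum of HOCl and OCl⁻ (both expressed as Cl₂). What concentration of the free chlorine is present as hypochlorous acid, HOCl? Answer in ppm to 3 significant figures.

(a) Alkalinity to neutralize: (226 − 144) = 82 mg/L as CaCO₃ × 126,000 L = 10,330 g as CaCO₃.
(a) Equivalents of H⁺ required: 10,330 ÷ 50 g/eq = 206.6 eq = 206.6 mol NaHSO₄.
(a) Mass of NaHSO₄: 206.6 × 120.1 = 24,820 g.

(b) [OCl⁻]/[HOCl] = 10^(pH − pKa) = 10^(7.64 − 7.51) = 10^0.13 = 1.349.
(b) Fraction as HOCl = 1 / (1 + 1.349) = 0.4257.
(b) HOCl = 0.4257 × 5.17 ppm = 2.201 ppm.

(a) 24.8 kg; (b) 2.20 ppm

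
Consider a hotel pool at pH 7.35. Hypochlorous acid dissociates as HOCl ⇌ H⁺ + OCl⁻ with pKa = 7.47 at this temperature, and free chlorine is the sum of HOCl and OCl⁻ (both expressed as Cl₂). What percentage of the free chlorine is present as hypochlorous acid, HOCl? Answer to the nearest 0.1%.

56.9%

[OCl⁻]/[HOCl] = 10^(pH − pKa) = 10^(7.35 − 7.47) = 10^-0.12 = 0.7586.
Fraction as HOCl = 1 / (1 + 0.7586) = 0.5686.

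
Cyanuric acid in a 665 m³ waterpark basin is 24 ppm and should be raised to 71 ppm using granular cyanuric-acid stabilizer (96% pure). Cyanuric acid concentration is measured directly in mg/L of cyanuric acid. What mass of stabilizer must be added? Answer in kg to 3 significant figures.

32.6 kg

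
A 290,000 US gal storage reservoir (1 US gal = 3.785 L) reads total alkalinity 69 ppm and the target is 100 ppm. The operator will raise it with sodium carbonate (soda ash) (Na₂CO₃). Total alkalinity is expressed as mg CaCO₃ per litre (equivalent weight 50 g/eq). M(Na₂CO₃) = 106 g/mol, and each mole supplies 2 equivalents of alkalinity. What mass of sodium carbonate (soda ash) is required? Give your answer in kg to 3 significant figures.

36.1 kg

Volume: 290,000 US gal × 3.785 L/gal = 1,097,650 L.
Alkalinity to add: (100 − 69) = 31 mg/L as CaCO₃ × 1,097,650 L = 34,030 g as CaCO₃.
Equivalents: 34,030 g ÷ 50 g/eq = 680.5 eq.
Each mole of Na₂CO₃ supplies 2 eq, so 680.5 / 2 = 340.3 mol.
Mass: 340.3 mol × 106 g/mol = 36,070 g.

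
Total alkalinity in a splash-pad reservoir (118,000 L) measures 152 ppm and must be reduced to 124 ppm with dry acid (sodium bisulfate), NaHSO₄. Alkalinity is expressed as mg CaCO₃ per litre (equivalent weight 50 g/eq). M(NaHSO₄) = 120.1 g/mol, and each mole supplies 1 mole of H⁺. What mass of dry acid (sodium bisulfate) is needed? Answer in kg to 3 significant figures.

Alkalinity to neutralize: (152 − 124) = 28 mg/L as CaCO₃ × 118,000 L = 3304 g as CaCO₃.
Equivalents of H⁺ required: 3304 ÷ 50 g/eq = 66.08 eq = 66.08 mol NaHSO₄.
Mass of NaHSO₄: 66.08 × 120.1 = 7936 g.

7.94 kg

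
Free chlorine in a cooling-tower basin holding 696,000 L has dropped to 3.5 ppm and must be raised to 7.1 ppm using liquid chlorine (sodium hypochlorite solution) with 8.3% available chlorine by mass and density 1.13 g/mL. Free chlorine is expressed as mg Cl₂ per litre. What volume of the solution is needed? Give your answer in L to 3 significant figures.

Chlorine deficit: 7.1 − 3.5 = 3.6 ppm = 3.6 mg/L as Cl₂.
Cl₂ equivalent needed: 3.6 mg/L × 696,000 L = 2,506,000 mg = 2506 g.
Product at 8.3% available chlorine: 2506 / 0.083 = 30,190 g.
Volume at density 1.13 g/mL: 30,190 g ÷ 1.13 g/mL = 26,720 mL.

26.7 L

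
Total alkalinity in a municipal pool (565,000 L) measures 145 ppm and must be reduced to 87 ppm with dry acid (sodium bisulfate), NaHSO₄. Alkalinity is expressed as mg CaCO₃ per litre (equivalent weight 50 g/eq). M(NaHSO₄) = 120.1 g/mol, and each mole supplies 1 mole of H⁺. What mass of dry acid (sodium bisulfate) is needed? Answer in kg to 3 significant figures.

78.7 kg

Alkalinity to neutralize: (145 − 87) = 58 mg/L as CaCO₃ × 565,000 L = 32,770 g as CaCO₃.
Equivalents of H⁺ required: 32,770 ÷ 50 g/eq = 655.4 eq = 655.4 mol NaHSO₄.
Mass of NaHSO₄: 655.4 × 120.1 = 78,710 g.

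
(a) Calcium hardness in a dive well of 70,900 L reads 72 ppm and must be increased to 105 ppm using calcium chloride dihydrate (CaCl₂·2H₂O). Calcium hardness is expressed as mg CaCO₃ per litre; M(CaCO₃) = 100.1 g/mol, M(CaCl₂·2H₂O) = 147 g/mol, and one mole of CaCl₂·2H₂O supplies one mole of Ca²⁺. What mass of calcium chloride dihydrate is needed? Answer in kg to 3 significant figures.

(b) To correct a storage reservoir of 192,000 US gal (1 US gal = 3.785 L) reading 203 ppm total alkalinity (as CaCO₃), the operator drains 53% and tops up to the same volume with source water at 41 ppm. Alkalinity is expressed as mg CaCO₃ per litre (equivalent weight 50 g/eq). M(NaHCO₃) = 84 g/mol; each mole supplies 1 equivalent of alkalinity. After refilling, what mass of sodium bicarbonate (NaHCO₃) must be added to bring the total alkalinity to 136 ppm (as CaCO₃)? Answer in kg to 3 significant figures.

(a) 3.44 kg; (b) 23.0 kg

(a) Hardness to add: (105 − 72) = 33 mg/L as CaCO₃ × 70,900 L = 2340 g as CaCO₃.
(a) Moles of Ca²⁺ (1 mol Ca²⁺ ≡ 1 mol CaCO₃): 2340 / 100.1 g/mol = 23.37 mol.
(a) Mass of CaCl₂·2H₂O: 23.37 × 147 = 3436 g.

(b) Volume: 192,000 US gal × 3.785 L/gal = 726,720 L.
(b) After draining 53% and refilling: 203 × 0.47 + 41 × 0.53 = 117.14 ppm.
(b) Deficit to target: 136 − 117.14 = 18.86 mg/L.
(b) As CaCO₃: 18.86 mg/L × 726,720 L = 13,710 g; ÷ 50 g/eq ÷ 1 = 274.1 mol NaHCO₃.
(b) Mass: 274.1 × 84 = 23,030 g.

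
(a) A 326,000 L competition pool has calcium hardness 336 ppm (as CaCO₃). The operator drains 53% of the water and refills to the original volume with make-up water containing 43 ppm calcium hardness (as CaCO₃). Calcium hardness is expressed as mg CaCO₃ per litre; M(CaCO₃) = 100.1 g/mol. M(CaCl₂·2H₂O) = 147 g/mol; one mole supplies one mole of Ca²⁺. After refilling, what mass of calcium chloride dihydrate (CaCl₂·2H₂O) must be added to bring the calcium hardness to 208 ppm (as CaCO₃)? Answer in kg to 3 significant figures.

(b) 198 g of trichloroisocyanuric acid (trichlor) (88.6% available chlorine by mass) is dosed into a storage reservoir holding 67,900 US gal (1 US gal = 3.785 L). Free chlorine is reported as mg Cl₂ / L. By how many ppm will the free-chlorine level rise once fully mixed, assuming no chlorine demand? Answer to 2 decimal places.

(a) After draining 53% and refilling: 336 × 0.47 + 43 × 0.53 = 180.71 ppm.
(a) Deficit to target: 208 − 180.71 = 27.29 mg/L.
(a) As CaCO₃: 27.29 mg/L × 326,000 L = 8897 g; ÷ 100.1 = 88.88 mol Ca²⁺.
(a) Mass: 88.88 × 147 = 13,060 g.

(b) Volume: 67,900 US gal × 3.785 L/gal = 257,002 L.
(b) Available chlorine delivered: 198 g × 0.886 = 175.4 g as Cl₂.
(b) Concentration rise: 175.4 g / 257,002 L = 0.6826 mg/L = 0.68 ppm.

(a) 13.1 kg; (b) 0.68 ppm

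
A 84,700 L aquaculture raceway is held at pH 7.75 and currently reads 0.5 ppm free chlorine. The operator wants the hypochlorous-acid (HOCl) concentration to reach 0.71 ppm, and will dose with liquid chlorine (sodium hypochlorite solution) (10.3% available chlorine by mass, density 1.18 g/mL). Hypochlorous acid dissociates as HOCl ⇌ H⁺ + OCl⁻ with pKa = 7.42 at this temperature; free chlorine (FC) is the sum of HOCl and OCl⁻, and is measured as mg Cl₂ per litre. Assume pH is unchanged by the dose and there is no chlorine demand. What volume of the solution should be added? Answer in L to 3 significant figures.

[OCl⁻]/[HOCl] = 10^(pH − pKa) = 10^(7.75 − 7.42) = 2.138; fraction as HOCl = 1/(1 + 2.138) = 0.3187.
Free chlorine required for 0.71 ppm HOCl: 0.71 / 0.3187 = 2.228 ppm.
FC to add: 2.228 − 0.5 = 1.728 mg/L as Cl₂.
Cl₂ equivalent: 1.728 mg/L × 84,700 L = 146.4 g.
Product at 10.3% available Cl: 146.4 / 0.103 = 1421 g.
Volume: 1421 g ÷ 1.18 g/mL = 1204 mL.

1.20 L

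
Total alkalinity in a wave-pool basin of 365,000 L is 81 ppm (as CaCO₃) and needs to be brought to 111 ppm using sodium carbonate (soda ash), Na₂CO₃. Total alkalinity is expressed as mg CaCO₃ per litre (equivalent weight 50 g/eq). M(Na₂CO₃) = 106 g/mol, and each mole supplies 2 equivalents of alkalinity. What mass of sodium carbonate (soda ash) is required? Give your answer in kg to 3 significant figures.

11.6 kg

Alkalinity to add: (111 − 81) = 30 mg/L as CaCO₃ × 365,000 L = 10,950 g as CaCO₃.
Equivalents: 10,950 g ÷ 50 g/eq = 219 eq.
Each mole of Na₂CO₃ supplies 2 eq, so 219 / 2 = 109.5 mol.
Mass: 109.5 mol × 106 g/mol = 11,610 g.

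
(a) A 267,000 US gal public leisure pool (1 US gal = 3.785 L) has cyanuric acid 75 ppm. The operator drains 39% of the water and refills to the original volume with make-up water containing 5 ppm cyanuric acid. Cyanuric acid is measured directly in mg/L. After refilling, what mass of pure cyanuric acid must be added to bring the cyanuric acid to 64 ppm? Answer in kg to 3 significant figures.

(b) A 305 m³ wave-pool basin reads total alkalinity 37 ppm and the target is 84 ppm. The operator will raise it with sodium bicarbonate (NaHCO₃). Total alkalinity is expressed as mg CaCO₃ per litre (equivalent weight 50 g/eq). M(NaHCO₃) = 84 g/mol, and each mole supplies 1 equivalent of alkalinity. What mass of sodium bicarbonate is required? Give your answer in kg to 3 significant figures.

(a) Volume: 267,000 US gal × 3.785 L/gal = 1,010,595 L.
(a) After draining 39% and refilling: 75 × 0.61 + 5 × 0.39 = 47.7 ppm.
(a) Deficit to target: 64 − 47.7 = 16.3 mg/L.
(a) Mass: 16.3 mg/L × 1,010,595 L = 16,470 g cyanuric acid.

(b) Volume: 305 m³ = 305,000 L.
(b) Alkalinity to add: (84 − 37) = 47 mg/L as CaCO₃ × 305,000 L = 14,340 g as CaCO₃.
(b) Equivalents: 14,340 g ÷ 50 g/eq = 286.7 eq.
(b) NaHCO₃ supplies 1 eq per mole → 286.7 mol.
(b) Mass: 286.7 mol × 84 g/mol = 24,080 g.

(a) 16.5 kg; (b) 24.1 kg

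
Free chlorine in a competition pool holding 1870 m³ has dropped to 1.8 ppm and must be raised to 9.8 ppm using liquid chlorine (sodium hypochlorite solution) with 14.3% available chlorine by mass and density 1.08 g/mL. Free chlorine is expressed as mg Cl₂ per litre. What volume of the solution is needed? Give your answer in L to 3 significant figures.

Volume: 1870 m³ = 1,870,000 L.
Chlorine deficit: 9.8 − 1.8 = 8 ppm = 8 mg/L as Cl₂.
Cl₂ equivalent needed: 8 mg/L × 1,870,000 L = 14,960,000 mg = 14,960 g.
Product at 14.3% available chlorine: 14,960 / 0.143 = 104,600 g.
Volume at density 1.08 g/mL: 104,600 g ÷ 1.08 g/mL = 96,870 mL.

96.9 L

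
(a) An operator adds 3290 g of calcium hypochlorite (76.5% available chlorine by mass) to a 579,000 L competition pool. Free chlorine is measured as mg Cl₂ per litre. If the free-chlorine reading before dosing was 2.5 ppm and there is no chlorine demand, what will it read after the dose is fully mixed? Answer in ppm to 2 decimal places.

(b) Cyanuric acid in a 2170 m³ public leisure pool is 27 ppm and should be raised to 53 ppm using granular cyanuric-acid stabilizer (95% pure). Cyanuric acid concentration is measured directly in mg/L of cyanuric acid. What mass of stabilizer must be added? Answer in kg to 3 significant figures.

(a) Available chlorine delivered: 3290 g × 0.765 = 2517 g as Cl₂.
(a) Concentration rise: 2517 g / 579,000 L = 4.347 mg/L = 4.35 ppm.
(a) Final FC: 2.5 + 4.35 = 6.85 ppm.

(b) Volume: 2170 m³ = 2,170,000 L.
(b) CYA to add: (53 − 27) = 26 mg/L × 2,170,000 L = 56,420 g cyanuric acid.
(b) At 95% purity: 56,420 / 0.95 = 59,390 g product.

(a) 6.85 ppm; (b) 59.4 kg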